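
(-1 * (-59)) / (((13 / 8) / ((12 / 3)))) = 1888 / 13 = 145.23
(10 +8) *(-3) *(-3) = 162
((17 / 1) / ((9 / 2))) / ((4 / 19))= 323 / 18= 17.94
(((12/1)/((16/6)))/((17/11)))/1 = 99/34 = 2.91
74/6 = 37/3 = 12.33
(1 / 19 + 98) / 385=1863 / 7315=0.25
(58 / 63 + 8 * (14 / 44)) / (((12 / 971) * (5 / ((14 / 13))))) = 1166171 / 19305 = 60.41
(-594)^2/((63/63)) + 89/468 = 352836.19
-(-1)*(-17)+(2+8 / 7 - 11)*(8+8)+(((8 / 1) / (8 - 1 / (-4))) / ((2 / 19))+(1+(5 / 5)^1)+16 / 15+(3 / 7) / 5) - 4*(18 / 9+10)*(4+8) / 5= -56722 / 231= -245.55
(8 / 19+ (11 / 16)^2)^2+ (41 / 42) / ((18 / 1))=3813920885 / 4471455744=0.85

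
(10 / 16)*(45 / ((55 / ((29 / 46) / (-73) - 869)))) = -131315895 / 295504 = -444.38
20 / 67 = 0.30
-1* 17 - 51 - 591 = -659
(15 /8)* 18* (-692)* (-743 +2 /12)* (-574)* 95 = -946034017425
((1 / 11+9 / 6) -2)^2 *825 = 138.07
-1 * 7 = -7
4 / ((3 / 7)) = 28 / 3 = 9.33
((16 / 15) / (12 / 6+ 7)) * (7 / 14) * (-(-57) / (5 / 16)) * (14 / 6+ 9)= 82688 / 675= 122.50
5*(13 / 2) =65 / 2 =32.50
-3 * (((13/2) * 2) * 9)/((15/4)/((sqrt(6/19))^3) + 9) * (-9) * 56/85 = -87340032/1704505 + 3841344 * sqrt(114)/340901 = 69.07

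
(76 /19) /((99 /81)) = 36 /11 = 3.27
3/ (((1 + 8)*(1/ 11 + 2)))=11/ 69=0.16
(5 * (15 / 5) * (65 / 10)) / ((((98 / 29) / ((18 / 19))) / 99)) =5038605 / 1862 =2706.02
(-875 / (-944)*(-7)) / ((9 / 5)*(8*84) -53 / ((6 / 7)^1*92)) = -0.01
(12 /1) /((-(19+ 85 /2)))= -8 /41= -0.20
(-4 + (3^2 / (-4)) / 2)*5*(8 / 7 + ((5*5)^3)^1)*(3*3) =-201811635 / 56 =-3603779.20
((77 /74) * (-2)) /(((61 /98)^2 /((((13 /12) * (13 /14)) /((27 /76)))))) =-15.21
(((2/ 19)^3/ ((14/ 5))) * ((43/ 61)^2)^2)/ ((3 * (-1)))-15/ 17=-29916278769325/ 33903798560583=-0.88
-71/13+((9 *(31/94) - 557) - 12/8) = -342767/611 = -560.99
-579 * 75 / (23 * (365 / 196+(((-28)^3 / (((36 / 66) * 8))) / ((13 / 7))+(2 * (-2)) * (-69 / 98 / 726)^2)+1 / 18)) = 71441173693890 / 102425770032359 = 0.70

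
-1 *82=-82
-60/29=-2.07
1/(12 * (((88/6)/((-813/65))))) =-813/11440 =-0.07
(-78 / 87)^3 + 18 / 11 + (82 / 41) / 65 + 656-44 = 10688643468 / 17438135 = 612.95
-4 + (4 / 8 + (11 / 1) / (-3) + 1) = -37 / 6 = -6.17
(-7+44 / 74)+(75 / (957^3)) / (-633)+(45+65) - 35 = 469364118915449 / 6842581717851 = 68.59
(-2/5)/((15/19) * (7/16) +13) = -608/20285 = -0.03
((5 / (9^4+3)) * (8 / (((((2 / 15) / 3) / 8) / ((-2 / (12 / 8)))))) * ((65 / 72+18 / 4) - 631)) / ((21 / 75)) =112607500 / 34461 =3267.68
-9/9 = -1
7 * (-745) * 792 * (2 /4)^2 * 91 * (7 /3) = -219249030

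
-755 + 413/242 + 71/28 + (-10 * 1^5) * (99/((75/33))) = -20096899/16940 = -1186.36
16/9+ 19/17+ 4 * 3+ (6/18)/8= 18283/1224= 14.94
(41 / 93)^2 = 1681 / 8649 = 0.19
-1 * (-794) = 794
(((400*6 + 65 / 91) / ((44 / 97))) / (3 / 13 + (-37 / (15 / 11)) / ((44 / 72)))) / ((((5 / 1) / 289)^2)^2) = -29564801677352461 / 22106700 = -1337368385.03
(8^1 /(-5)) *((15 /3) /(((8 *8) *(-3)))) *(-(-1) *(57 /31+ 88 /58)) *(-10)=-15085 /10788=-1.40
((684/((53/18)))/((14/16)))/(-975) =-0.27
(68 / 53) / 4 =17 / 53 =0.32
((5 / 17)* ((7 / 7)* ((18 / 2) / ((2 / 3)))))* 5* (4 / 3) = 450 / 17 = 26.47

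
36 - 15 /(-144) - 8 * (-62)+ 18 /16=25595 /48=533.23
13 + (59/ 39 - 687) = -26227/ 39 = -672.49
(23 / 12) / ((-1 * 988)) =-23 / 11856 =-0.00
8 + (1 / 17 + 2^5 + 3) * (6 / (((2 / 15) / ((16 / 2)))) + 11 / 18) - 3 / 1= 1935083 / 153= 12647.60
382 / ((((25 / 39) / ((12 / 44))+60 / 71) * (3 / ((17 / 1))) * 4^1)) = 8990943 / 53090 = 169.35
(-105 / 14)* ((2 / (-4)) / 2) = 15 / 8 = 1.88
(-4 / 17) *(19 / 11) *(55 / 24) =-95 / 102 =-0.93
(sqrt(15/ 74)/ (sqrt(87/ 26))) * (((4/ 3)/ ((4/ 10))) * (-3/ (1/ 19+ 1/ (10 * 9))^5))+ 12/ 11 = 12/ 11 - 146211169851000000 * sqrt(69745)/ 16509435036077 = -2338862.43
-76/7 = -10.86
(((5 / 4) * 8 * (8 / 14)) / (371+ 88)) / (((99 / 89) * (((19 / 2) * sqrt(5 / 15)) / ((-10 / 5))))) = -14240 * sqrt(3) / 6043653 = -0.00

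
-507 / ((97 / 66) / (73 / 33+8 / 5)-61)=637806 / 76253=8.36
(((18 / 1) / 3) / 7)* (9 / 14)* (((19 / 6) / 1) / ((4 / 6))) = 513 / 196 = 2.62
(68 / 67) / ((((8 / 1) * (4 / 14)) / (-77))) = -9163 / 268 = -34.19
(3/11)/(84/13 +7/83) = 3237/77693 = 0.04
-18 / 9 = -2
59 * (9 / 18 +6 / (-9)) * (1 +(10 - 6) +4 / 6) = -1003 / 18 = -55.72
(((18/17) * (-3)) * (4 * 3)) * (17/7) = -648/7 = -92.57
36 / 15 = 12 / 5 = 2.40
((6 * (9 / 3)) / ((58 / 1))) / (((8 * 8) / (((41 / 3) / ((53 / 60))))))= 1845 / 24592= 0.08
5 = 5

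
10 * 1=10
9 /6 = 3 /2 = 1.50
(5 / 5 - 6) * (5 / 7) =-25 / 7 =-3.57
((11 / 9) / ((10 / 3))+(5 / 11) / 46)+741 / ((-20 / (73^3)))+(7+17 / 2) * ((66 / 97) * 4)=-21222620884919 / 1472460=-14413037.29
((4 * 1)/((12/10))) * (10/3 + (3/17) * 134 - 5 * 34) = -72940/153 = -476.73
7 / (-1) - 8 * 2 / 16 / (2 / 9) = -23 / 2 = -11.50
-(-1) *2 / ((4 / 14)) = 7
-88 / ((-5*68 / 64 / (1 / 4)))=352 / 85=4.14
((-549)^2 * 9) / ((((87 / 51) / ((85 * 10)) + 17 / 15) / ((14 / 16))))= 58795800075 / 28124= 2090591.67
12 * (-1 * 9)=-108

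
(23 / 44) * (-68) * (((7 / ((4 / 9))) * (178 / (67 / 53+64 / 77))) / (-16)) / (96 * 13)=15948177 / 6695936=2.38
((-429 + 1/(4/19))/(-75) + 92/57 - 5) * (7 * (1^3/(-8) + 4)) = 2808631/45600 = 61.59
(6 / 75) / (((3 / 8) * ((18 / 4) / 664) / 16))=339968 / 675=503.66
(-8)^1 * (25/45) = -40/9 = -4.44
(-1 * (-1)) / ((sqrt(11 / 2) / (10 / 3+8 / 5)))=74 * sqrt(22) / 165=2.10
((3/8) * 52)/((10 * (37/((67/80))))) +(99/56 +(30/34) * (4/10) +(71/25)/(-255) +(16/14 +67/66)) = 5012011399/1162392000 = 4.31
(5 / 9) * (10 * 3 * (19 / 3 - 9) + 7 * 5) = -25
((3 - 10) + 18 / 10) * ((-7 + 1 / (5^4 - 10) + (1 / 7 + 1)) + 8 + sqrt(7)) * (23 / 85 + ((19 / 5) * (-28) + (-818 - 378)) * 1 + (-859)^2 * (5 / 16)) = -4053770877 * sqrt(7) / 3400 - 1559350530686 / 609875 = -5711327.35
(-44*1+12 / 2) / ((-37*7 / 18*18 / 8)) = 304 / 259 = 1.17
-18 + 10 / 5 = -16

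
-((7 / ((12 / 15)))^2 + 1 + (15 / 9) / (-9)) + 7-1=-71.38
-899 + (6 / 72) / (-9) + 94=-86941 / 108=-805.01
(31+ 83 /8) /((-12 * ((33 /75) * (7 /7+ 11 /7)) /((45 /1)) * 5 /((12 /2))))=-164.56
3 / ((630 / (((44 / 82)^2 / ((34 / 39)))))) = 1573 / 1000195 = 0.00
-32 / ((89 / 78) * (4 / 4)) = -28.04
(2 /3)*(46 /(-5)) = -92 /15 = -6.13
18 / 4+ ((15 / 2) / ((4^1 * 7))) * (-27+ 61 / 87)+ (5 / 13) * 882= 1777031 / 5278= 336.69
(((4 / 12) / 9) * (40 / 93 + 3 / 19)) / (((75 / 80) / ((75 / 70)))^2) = 66496 / 2337741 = 0.03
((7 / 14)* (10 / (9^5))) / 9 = 5 / 531441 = 0.00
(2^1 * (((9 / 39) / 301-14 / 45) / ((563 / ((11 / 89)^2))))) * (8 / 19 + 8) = -0.00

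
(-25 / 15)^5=-3125 / 243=-12.86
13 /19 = 0.68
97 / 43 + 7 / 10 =1271 / 430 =2.96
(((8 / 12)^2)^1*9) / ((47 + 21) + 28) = 1 / 24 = 0.04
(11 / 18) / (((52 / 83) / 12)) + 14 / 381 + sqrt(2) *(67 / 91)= 67 *sqrt(2) / 91 + 116315 / 9906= 12.78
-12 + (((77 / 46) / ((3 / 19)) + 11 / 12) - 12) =-3445 / 276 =-12.48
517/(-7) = -517/7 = -73.86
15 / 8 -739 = -5897 / 8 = -737.12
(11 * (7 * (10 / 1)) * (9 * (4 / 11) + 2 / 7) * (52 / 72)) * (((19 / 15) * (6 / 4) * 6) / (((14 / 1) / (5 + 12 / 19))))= 190567 / 21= 9074.62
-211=-211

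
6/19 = 0.32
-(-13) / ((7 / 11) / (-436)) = -8906.86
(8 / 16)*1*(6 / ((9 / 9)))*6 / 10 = 9 / 5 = 1.80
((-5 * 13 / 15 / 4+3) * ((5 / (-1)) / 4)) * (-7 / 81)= 805 / 3888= 0.21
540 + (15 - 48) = 507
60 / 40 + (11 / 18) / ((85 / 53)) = 1439 / 765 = 1.88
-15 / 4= -3.75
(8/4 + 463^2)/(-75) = -2858.28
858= 858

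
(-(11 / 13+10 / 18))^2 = 26896 / 13689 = 1.96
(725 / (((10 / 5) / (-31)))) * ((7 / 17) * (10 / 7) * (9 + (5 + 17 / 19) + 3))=-2247500 / 19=-118289.47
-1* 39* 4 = -156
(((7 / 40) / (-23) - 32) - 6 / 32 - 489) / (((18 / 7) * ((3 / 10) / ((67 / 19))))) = -2382.46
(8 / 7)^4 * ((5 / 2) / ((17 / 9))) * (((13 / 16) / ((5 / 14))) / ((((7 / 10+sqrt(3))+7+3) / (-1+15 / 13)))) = 4930560 / 65009819 -460800 * sqrt(3) / 65009819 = 0.06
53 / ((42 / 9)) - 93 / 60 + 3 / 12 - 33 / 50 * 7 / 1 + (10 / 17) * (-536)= -1843649 / 5950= -309.86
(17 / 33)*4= 68 / 33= 2.06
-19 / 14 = -1.36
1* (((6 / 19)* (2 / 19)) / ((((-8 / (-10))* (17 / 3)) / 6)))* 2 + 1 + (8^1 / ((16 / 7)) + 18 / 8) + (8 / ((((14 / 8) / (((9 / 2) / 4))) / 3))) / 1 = 3826197 / 171836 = 22.27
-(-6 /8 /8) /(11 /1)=3 /352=0.01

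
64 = 64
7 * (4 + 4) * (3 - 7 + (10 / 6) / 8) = -637 / 3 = -212.33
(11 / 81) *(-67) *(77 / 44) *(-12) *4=20636 / 27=764.30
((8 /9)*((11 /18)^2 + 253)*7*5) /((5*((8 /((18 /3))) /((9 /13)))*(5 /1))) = 574651 /3510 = 163.72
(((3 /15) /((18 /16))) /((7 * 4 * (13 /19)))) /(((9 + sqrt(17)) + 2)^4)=9253 /4277295360 - 4807 * sqrt(17) /9980355840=0.00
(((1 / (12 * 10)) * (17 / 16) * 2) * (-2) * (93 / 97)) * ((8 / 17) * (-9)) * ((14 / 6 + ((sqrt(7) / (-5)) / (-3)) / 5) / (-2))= -651 / 3880 - 93 * sqrt(7) / 97000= -0.17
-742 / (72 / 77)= -28567 / 36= -793.53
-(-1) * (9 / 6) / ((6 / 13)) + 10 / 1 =53 / 4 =13.25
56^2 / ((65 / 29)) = 90944 / 65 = 1399.14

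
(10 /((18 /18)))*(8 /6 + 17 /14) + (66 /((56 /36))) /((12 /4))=39.62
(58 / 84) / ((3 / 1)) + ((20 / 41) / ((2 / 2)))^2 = 99149 / 211806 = 0.47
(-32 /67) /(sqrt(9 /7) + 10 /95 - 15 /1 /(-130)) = -0.35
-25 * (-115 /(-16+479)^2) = 2875 /214369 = 0.01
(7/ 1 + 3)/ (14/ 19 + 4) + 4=55/ 9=6.11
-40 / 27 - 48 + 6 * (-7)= -2470 / 27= -91.48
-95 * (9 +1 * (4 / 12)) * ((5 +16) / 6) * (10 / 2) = -46550 / 3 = -15516.67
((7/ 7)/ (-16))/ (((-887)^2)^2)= -1/ 9904087349776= -0.00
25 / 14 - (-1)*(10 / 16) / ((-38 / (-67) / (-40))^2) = 15720525 / 5054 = 3110.51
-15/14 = -1.07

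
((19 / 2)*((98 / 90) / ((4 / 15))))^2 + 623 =1225609 / 576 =2127.79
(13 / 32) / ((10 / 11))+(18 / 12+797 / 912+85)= 1601851 / 18240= 87.82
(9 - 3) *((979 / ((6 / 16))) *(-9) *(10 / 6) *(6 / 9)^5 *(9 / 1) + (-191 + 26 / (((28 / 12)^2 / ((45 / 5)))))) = -279359.23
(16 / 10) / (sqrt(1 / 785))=8* sqrt(785) / 5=44.83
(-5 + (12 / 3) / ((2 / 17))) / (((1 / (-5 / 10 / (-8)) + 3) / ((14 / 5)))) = 406 / 95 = 4.27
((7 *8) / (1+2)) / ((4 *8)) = 7 / 12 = 0.58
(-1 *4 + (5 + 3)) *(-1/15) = -4/15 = -0.27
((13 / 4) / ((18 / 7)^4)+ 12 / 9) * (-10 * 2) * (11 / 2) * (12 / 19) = -32509675 / 332424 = -97.80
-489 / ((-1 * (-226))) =-2.16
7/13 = 0.54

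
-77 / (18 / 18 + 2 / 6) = -231 / 4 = -57.75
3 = 3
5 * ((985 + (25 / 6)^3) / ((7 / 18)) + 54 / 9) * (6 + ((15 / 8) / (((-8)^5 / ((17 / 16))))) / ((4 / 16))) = 342853977545 / 4194304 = 81742.76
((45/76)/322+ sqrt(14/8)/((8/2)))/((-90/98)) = -49 * sqrt(7)/360-7/3496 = -0.36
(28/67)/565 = 28/37855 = 0.00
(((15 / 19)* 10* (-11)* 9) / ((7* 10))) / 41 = -1485 / 5453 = -0.27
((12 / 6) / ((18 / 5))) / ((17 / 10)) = 50 / 153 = 0.33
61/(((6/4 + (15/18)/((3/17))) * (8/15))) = 8235/448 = 18.38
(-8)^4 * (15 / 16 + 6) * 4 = 113664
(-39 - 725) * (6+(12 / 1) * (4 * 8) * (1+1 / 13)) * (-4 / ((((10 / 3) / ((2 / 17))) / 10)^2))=600027264 / 3757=159709.15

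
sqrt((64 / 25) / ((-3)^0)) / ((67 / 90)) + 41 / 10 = 4187 / 670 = 6.25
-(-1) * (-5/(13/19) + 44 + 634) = 8719/13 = 670.69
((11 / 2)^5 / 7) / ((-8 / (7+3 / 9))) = -1771561 / 2688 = -659.06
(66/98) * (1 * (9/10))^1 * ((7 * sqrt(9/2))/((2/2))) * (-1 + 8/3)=297 * sqrt(2)/28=15.00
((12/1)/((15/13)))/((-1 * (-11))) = 52/55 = 0.95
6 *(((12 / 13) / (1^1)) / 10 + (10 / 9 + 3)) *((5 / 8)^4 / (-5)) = -0.77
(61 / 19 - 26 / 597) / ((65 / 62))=2227226 / 737295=3.02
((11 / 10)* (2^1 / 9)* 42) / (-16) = -0.64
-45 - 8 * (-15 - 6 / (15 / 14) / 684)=64181 / 855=75.07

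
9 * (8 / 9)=8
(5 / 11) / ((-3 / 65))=-9.85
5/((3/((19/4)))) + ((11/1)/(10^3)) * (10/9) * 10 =1447/180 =8.04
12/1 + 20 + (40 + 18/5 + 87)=813/5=162.60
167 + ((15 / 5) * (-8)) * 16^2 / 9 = -515.67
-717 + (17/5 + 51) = -3313/5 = -662.60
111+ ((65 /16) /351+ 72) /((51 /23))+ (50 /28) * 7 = 3436459 /22032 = 155.98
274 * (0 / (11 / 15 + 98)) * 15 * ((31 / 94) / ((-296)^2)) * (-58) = 0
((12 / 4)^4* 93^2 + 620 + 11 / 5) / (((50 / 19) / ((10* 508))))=33839487312 / 25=1353579492.48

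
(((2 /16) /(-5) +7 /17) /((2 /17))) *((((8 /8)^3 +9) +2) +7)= 4997 /80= 62.46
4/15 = 0.27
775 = 775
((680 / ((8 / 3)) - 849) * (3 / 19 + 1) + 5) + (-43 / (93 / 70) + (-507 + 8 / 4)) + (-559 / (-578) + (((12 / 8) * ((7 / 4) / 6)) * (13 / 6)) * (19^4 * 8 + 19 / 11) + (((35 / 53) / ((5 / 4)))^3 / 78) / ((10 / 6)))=1716948184762410075841 / 1739474318318880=987050.03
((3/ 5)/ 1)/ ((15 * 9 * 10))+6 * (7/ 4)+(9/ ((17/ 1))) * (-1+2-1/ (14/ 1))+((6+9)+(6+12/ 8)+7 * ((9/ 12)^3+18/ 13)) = 5138976379/ 111384000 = 46.14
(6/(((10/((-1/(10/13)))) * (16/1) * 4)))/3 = -13/3200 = -0.00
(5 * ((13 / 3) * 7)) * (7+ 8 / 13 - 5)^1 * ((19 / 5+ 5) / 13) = 10472 / 39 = 268.51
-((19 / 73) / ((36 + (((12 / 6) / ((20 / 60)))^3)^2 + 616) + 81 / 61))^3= -1556862679 / 9349716002817484919329453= -0.00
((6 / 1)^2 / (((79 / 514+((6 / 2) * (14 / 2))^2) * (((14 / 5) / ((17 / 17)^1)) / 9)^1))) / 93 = 138780 / 49205401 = 0.00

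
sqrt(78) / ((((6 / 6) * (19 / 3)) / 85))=255 * sqrt(78) / 19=118.53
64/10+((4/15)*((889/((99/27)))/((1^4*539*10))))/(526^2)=18747565887/2929307150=6.40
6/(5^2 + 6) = 6/31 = 0.19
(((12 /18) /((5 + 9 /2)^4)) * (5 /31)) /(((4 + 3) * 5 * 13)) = 32 /1102906623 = 0.00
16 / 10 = 8 / 5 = 1.60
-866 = -866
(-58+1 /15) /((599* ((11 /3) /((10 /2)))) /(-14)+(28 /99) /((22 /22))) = 401478 /215477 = 1.86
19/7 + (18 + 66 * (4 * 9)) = 16777/7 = 2396.71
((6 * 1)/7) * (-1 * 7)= -6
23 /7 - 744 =-5185 /7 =-740.71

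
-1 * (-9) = 9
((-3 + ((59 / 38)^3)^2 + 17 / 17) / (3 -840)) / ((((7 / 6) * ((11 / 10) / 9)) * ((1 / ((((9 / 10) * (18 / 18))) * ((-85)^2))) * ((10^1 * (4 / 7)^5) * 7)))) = -161293480936104195 / 1051370810310656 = -153.41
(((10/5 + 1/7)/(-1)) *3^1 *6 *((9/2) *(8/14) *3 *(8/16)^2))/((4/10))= -18225/98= -185.97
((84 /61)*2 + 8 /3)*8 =43.37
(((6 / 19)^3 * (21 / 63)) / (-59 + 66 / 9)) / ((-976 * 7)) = 27 / 907925830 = 0.00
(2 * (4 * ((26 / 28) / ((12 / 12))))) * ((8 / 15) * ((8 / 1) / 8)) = 416 / 105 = 3.96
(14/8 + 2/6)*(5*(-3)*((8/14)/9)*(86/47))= -10750/2961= -3.63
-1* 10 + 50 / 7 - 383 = -2701 / 7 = -385.86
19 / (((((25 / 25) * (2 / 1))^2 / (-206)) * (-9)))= 108.72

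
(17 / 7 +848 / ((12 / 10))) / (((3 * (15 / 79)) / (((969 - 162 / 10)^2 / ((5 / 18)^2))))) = 320387605460928 / 21875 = 14646290535.36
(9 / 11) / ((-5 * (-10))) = 0.02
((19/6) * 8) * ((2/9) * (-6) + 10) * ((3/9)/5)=1976/135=14.64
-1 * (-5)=5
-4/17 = -0.24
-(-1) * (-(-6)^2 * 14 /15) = -168 /5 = -33.60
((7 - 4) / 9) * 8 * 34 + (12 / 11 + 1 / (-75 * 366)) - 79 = 12.76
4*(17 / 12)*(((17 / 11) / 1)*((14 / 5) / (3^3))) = 4046 / 4455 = 0.91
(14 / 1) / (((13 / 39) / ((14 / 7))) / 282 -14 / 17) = -402696 / 23671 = -17.01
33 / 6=11 / 2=5.50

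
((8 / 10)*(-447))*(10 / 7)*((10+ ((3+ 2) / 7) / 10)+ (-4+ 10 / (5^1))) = -202044 / 49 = -4123.35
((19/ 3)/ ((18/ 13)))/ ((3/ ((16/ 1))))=1976/ 81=24.40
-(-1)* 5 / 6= 5 / 6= 0.83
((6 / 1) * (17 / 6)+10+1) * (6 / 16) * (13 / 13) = 21 / 2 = 10.50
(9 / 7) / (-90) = -1 / 70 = -0.01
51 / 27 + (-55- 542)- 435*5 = -24931 / 9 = -2770.11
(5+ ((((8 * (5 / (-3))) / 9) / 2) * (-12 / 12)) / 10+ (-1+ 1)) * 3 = 137 / 9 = 15.22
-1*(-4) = 4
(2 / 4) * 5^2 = 25 / 2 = 12.50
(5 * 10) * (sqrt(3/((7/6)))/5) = 30 * sqrt(14)/7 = 16.04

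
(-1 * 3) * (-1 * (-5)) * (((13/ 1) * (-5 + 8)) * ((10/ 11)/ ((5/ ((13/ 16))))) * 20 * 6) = -114075/ 11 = -10370.45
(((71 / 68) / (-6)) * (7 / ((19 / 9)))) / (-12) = 497 / 10336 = 0.05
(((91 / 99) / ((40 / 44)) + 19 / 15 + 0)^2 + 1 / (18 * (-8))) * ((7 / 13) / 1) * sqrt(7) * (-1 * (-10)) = 235025 * sqrt(7) / 8424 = 73.82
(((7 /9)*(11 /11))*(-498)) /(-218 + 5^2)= 1162 /579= 2.01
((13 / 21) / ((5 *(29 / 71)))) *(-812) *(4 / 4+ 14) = -3692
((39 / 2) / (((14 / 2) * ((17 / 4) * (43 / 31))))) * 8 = 19344 / 5117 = 3.78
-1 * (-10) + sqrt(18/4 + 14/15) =sqrt(4890)/30 + 10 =12.33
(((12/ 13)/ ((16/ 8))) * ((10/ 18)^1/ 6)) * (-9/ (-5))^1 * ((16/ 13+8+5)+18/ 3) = 263/ 169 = 1.56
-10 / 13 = -0.77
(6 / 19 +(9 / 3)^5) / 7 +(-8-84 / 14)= 2761 / 133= 20.76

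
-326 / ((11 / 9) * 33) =-8.08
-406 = -406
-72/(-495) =0.15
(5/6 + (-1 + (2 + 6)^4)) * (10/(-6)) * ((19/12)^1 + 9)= -15605125/216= -72245.95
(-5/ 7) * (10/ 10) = -5/ 7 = -0.71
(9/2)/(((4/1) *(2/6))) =27/8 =3.38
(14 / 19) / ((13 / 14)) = 196 / 247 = 0.79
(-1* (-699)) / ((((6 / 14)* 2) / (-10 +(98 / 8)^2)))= 3655071 / 32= 114220.97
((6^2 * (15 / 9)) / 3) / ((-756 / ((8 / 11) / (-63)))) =40 / 130977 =0.00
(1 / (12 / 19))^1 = 19 / 12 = 1.58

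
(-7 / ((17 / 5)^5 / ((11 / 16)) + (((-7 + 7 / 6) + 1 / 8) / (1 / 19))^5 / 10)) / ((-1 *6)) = -0.00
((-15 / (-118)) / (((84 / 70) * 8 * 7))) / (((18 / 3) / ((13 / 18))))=325 / 1427328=0.00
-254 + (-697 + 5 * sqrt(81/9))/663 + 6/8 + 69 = -491359/2652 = -185.28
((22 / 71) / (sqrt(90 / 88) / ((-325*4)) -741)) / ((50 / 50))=-80814448000 / 193260405623787 + 11440*sqrt(55) / 193260405623787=-0.00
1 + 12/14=13/7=1.86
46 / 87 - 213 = -212.47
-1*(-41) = 41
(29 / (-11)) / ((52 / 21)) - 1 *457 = -262013 / 572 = -458.06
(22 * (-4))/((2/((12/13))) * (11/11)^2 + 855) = -528/5143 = -0.10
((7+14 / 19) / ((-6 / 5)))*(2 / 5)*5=-245 / 19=-12.89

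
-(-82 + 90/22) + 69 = 1616/11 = 146.91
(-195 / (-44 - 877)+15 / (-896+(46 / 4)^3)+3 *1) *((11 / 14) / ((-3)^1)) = -27312197 / 32228553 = -0.85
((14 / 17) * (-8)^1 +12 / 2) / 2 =-5 / 17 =-0.29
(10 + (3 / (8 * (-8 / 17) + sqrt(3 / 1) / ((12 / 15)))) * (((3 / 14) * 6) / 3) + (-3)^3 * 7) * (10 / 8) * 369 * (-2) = 47988450 * sqrt(3) / 307027 + 101686261725 / 614054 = 165868.96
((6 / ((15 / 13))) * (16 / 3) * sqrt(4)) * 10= 1664 / 3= 554.67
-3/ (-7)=3/ 7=0.43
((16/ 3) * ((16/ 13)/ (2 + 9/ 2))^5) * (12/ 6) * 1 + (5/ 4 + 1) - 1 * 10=-12816544774661/ 1654301902188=-7.75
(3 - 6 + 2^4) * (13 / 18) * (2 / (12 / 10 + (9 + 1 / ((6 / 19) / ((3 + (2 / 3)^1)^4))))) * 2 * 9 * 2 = 1642680 / 1415681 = 1.16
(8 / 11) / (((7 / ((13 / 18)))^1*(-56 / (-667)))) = 8671 / 9702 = 0.89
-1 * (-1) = 1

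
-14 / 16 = -7 / 8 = -0.88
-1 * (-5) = 5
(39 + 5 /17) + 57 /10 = 7649 /170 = 44.99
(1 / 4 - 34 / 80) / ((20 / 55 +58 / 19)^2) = -43681 / 2913120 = -0.01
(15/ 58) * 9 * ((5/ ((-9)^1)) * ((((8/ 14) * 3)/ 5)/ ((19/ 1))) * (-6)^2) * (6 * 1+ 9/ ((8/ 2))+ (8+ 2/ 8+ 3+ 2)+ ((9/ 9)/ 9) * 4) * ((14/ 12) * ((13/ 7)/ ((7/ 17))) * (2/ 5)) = -1047540/ 26999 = -38.80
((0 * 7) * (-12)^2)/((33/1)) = 0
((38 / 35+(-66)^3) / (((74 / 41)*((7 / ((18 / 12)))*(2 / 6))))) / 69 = -618832803 / 416990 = -1484.05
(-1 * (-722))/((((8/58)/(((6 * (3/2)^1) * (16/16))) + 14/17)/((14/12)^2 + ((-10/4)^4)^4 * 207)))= 50592605581111993843/121962496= 414821008427.97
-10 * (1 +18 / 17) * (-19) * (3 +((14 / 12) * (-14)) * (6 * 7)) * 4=-18167800 / 17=-1068694.12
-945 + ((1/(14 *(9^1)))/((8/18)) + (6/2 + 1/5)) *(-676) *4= -337613/35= -9646.09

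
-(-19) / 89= 0.21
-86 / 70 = -43 / 35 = -1.23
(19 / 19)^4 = 1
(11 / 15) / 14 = 11 / 210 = 0.05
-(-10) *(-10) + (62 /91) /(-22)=-100131 /1001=-100.03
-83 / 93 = -0.89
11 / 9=1.22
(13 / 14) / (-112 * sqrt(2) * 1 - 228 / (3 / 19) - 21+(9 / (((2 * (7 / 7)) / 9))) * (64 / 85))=-19247995 / 29372791378+751400 * sqrt(2) / 14686395689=-0.00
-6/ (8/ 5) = -15/ 4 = -3.75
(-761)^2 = 579121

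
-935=-935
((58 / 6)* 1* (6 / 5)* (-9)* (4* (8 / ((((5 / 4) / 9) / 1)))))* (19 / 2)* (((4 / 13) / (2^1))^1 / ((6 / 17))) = -32372352 / 325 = -99607.24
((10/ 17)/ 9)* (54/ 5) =12/ 17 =0.71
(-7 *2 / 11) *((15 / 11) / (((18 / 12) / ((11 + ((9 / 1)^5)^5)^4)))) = -37185958442622467707431664214076964138245899580678103094970315004317793741522859311838290966400000 / 121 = -307321970600185683532493100000000000000000000000000000000000000000000000000000000000000000000000.00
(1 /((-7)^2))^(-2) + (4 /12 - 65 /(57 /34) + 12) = 135350 /57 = 2374.56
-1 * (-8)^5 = 32768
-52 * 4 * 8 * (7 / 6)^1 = -5824 / 3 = -1941.33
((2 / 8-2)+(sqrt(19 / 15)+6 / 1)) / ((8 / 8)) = sqrt(285) / 15+17 / 4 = 5.38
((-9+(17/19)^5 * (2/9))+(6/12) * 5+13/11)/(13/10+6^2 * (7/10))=-2544858539/12992091453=-0.20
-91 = -91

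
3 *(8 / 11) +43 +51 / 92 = 46285 / 1012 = 45.74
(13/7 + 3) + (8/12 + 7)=263/21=12.52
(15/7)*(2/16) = 15/56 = 0.27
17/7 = 2.43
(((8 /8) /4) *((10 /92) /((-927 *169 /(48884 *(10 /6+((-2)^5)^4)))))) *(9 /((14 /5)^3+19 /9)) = -284911089375 /85677254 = -3325.40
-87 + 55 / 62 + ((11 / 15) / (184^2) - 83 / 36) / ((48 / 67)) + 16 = -166241313139 / 2266997760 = -73.33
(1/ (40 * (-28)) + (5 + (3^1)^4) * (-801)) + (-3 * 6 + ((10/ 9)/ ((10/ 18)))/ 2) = -77171361/ 1120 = -68903.00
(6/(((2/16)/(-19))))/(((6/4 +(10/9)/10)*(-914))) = 0.62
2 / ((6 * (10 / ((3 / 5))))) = 1 / 50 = 0.02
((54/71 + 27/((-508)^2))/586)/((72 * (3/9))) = 4645791/85896086272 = 0.00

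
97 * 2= 194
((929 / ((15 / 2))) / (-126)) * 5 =-929 / 189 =-4.92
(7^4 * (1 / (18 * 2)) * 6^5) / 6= 86436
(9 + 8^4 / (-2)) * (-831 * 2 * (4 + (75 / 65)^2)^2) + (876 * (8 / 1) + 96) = 2751248738562 / 28561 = 96328865.89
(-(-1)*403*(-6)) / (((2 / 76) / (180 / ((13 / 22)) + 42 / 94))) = -1317425724 / 47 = -28030334.55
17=17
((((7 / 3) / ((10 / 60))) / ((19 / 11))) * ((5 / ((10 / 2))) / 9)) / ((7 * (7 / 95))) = 110 / 63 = 1.75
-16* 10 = -160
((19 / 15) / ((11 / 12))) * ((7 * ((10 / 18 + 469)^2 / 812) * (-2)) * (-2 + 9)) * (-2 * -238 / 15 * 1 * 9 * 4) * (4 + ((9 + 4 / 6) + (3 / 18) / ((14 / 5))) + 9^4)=-16218616572504416 / 58725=-276179081694.41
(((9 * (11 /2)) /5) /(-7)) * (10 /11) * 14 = -18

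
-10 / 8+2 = 3 / 4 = 0.75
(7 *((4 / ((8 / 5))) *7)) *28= 3430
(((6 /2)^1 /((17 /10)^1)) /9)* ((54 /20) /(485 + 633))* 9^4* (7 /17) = 413343 /323102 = 1.28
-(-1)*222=222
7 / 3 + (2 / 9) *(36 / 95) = 689 / 285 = 2.42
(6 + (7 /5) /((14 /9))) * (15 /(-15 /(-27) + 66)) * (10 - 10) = 0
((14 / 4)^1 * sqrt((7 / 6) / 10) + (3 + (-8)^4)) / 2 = 2050.10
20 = 20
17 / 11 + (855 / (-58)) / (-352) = 32407 / 20416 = 1.59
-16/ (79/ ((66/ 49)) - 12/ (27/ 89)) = -3168/ 3781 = -0.84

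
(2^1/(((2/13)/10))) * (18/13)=180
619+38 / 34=10542 / 17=620.12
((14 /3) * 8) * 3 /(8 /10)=140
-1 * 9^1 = -9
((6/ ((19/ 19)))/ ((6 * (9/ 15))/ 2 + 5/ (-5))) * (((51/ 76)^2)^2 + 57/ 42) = 5464456185/ 467070464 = 11.70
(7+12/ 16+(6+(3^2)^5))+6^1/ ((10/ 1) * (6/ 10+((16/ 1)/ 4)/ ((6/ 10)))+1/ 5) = 258222703/ 4372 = 59062.83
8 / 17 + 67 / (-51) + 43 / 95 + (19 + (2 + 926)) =946.61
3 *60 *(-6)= -1080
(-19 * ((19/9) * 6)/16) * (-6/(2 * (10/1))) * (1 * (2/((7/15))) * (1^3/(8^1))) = 2.42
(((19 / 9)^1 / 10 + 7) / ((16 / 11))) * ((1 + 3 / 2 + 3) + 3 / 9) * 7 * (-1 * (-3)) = 349811 / 576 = 607.31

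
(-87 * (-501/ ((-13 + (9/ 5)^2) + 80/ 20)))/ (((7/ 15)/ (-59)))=107151375/ 112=956708.71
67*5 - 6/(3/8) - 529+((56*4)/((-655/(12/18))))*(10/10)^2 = -413098/1965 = -210.23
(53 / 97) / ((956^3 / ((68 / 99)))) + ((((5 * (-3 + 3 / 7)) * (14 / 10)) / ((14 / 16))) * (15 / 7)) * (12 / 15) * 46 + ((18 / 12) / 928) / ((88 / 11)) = -154728425532121251017 / 95381614776881664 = -1622.20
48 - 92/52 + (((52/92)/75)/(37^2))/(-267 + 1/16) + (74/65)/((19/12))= 116964157289489/2491260098925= 46.95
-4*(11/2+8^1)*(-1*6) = 324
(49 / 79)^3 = 117649 / 493039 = 0.24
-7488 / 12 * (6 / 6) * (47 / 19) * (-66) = 101876.21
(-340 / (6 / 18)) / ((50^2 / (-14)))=714 / 125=5.71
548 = 548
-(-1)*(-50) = -50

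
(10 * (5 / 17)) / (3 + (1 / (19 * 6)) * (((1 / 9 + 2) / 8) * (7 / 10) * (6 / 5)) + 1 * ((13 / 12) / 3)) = 180000 / 205819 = 0.87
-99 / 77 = -9 / 7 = -1.29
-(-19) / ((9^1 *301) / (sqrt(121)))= 0.08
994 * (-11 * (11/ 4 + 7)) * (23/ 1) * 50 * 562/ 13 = -5299983150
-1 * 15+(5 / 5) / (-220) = -3301 / 220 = -15.00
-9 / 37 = -0.24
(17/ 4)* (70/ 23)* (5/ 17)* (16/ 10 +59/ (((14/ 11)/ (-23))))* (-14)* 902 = 51145458.91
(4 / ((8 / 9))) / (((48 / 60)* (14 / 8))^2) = 225 / 98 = 2.30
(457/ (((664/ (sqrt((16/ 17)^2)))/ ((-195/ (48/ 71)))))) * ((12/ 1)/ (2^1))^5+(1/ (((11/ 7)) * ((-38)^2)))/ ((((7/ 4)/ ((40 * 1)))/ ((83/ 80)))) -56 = -16281739023279/ 11206162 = -1452927.33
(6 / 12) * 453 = 453 / 2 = 226.50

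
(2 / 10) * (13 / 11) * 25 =65 / 11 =5.91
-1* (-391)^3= 59776471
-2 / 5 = -0.40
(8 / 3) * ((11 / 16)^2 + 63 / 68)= 6089 / 1632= 3.73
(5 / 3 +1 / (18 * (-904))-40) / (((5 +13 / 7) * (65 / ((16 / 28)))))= -623761 / 12692160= -0.05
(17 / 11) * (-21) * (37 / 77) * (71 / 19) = -133977 / 2299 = -58.28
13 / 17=0.76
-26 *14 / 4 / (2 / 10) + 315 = -140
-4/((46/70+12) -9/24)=-1120/3439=-0.33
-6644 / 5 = -1328.80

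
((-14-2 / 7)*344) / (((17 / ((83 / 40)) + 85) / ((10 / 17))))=-5710400 / 184093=-31.02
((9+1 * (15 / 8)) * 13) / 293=1131 / 2344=0.48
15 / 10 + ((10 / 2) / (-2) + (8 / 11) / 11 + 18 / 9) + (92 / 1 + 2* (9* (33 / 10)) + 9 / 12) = 153.22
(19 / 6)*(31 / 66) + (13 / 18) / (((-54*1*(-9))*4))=572651 / 384912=1.49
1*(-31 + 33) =2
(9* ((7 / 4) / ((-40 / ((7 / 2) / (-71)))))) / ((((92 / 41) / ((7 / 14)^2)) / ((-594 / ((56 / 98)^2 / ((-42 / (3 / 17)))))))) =31312802367 / 33443840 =936.28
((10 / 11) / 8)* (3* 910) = 310.23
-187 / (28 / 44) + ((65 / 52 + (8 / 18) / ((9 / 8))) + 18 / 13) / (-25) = -216691427 / 737100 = -293.98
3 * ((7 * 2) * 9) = 378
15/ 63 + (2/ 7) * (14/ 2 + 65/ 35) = 407/ 147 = 2.77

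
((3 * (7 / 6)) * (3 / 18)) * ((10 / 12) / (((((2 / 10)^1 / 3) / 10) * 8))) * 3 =875 / 32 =27.34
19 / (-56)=-19 / 56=-0.34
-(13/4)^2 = -169/16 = -10.56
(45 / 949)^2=2025 / 900601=0.00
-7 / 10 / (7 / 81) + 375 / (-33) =-2141 / 110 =-19.46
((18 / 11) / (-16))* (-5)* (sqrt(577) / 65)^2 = 5193 / 74360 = 0.07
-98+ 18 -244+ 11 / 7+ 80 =-1697 / 7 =-242.43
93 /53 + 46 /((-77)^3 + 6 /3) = 1.75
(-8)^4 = 4096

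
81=81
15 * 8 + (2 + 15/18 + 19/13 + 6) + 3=10397/78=133.29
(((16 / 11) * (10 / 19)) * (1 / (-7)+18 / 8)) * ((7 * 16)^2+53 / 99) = 2930905240 / 144837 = 20235.89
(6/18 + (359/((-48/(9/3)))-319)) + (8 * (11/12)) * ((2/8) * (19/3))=-47447/144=-329.49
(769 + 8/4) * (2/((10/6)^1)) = 4626/5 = 925.20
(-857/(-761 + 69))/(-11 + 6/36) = -2571/22490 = -0.11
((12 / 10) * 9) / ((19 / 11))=594 / 95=6.25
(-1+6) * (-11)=-55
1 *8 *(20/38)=80/19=4.21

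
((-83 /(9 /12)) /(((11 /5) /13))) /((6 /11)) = -10790 /9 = -1198.89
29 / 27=1.07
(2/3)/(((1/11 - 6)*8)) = -11/780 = -0.01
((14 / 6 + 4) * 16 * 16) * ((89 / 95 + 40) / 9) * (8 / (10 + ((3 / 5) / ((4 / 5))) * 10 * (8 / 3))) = 3982336 / 2025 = 1966.59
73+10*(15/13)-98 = -175/13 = -13.46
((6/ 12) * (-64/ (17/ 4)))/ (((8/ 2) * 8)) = -4/ 17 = -0.24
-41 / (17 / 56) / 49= -328 / 119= -2.76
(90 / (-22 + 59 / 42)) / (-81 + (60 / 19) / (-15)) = 14364 / 266939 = 0.05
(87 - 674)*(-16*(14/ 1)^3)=25771648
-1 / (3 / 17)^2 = -289 / 9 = -32.11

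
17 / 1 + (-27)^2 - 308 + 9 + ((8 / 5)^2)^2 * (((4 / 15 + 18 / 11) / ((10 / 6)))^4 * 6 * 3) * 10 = 1753002005248371 / 714892578125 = 2452.12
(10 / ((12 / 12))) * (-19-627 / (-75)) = -532 / 5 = -106.40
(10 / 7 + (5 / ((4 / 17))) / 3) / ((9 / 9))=8.51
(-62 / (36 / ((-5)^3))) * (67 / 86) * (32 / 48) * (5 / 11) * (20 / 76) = 6490625 / 485298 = 13.37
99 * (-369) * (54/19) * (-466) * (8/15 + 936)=4304616649344/95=45311754203.62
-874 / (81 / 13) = -11362 / 81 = -140.27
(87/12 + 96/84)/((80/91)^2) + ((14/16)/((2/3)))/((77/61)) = 670171/56320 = 11.90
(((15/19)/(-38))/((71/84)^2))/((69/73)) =-1287720/41855423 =-0.03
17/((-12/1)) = -17/12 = -1.42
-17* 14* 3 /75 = -238 /25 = -9.52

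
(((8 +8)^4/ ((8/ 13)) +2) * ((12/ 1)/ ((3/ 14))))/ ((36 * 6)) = 745486/ 27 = 27610.59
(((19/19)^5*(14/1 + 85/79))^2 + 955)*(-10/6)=-36893180/18723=-1970.47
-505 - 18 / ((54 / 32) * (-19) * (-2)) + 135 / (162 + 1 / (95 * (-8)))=-3540102119 / 7017783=-504.45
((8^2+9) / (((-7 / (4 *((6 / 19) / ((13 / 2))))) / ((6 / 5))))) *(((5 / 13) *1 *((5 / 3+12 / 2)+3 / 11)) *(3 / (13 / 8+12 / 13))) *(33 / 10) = -66099456 / 2290925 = -28.85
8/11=0.73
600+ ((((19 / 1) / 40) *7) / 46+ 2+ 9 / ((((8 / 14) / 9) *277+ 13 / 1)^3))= 602.07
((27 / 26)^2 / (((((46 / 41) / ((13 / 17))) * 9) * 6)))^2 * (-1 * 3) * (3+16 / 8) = -18381735 / 6614243584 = -0.00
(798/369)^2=70756/15129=4.68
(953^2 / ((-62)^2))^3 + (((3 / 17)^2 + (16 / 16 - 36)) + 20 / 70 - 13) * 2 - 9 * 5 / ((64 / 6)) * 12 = 1515473962953725177663 / 114906876586432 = 13188714.27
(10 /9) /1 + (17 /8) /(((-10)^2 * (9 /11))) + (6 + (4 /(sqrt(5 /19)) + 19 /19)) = 15.93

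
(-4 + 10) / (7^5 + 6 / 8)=24 / 67231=0.00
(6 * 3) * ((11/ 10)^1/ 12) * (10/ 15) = 11/ 10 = 1.10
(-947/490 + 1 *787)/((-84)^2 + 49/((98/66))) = 0.11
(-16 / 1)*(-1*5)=80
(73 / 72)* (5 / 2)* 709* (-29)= -52116.42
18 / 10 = 1.80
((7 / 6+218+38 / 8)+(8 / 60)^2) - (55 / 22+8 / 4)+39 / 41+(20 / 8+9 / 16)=32980949 / 147600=223.45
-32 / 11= -2.91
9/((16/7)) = 63/16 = 3.94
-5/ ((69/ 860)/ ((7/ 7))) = -4300/ 69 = -62.32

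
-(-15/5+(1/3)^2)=26/9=2.89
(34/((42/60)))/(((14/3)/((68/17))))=2040/49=41.63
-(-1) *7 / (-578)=-7 / 578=-0.01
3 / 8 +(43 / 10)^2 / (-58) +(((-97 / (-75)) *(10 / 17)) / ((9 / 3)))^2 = 8181443 / 67886100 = 0.12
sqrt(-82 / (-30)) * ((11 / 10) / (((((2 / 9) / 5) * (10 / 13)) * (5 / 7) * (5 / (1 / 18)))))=1001 * sqrt(615) / 30000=0.83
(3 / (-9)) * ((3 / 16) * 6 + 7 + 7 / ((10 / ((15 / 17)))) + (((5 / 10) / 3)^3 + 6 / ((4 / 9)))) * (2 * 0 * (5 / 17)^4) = 0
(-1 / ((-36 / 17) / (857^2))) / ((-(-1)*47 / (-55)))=-686709815 / 1692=-405856.86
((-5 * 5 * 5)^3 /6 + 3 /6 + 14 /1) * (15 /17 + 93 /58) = -797816023 /986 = -809144.04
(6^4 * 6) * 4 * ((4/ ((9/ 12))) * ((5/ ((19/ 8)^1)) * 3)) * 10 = 199065600/ 19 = 10477136.84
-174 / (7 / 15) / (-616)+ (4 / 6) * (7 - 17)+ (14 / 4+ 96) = 604361 / 6468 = 93.44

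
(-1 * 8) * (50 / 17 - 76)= 9936 / 17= 584.47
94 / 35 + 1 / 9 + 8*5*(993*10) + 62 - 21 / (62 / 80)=3879026141 / 9765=397237.70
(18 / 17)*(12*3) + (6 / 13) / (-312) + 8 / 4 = 461015 / 11492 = 40.12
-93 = -93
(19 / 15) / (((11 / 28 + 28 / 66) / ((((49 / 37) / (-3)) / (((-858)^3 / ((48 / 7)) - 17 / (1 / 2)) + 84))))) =573496 / 77194855902525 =0.00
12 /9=4 /3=1.33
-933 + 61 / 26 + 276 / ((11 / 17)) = -144175 / 286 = -504.11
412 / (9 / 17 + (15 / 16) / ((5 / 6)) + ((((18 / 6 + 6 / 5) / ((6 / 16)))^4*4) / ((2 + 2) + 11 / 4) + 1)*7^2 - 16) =945540000 / 1048672833379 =0.00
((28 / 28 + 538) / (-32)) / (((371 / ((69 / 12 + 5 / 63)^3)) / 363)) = -4219329507679 / 1292433408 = -3264.64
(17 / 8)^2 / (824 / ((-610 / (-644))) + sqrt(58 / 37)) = 54083215795 / 10419022660632-26884225 * sqrt(2146) / 166704362570112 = 0.01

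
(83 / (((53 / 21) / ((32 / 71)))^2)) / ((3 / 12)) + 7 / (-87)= 12944431073 / 1231934703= 10.51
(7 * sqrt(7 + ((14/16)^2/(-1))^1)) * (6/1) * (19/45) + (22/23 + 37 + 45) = 127.23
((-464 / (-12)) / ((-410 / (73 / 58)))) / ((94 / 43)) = -3139 / 57810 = -0.05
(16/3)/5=1.07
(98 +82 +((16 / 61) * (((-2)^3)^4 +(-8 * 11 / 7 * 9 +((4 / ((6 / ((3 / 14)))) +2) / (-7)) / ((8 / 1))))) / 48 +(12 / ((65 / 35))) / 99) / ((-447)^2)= 230046119 / 227743363848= 0.00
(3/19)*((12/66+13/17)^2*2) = 187974/664411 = 0.28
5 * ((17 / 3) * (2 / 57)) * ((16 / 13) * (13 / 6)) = 1360 / 513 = 2.65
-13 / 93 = -0.14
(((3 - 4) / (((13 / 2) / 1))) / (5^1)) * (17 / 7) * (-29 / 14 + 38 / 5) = -6579 / 15925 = -0.41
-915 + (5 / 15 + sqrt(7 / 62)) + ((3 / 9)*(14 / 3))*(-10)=-8372 / 9 + sqrt(434) / 62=-929.89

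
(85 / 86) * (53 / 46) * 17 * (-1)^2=76585 / 3956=19.36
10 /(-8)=-5 /4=-1.25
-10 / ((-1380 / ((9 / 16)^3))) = 243 / 188416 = 0.00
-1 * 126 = -126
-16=-16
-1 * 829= -829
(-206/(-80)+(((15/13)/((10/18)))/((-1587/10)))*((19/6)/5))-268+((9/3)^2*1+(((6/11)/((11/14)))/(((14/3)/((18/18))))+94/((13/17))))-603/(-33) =-3830691349/33284680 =-115.09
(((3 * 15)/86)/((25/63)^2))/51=11907/182750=0.07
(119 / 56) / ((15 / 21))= 2.98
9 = 9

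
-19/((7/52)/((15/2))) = -7410/7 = -1058.57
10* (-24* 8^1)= -1920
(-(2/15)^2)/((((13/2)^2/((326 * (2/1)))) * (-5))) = 10432/190125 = 0.05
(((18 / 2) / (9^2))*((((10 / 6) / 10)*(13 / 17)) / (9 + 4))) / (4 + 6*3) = 1 / 20196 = 0.00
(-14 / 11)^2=196 / 121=1.62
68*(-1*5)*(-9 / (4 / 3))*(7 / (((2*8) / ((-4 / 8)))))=-16065 / 32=-502.03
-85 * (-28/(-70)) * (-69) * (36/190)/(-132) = -3519/1045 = -3.37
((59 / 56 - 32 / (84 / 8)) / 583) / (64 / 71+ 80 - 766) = 355 / 71107344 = 0.00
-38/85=-0.45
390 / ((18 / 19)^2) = 23465 / 54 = 434.54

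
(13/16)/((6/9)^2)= 1.83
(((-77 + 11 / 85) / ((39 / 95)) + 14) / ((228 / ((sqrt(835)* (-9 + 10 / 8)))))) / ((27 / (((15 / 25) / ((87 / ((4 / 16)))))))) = 74183* sqrt(835) / 197269020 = 0.01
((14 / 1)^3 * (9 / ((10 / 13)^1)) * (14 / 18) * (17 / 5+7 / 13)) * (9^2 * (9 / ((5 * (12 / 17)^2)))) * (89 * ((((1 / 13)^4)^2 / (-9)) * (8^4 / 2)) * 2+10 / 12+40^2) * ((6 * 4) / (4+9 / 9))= 112735101760197973652736 / 509831700625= 221122189189.09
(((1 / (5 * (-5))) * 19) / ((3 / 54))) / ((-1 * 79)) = 342 / 1975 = 0.17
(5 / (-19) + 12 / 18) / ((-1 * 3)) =-23 / 171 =-0.13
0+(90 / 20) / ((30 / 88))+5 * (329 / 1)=8291 / 5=1658.20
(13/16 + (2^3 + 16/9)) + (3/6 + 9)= 2893/144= 20.09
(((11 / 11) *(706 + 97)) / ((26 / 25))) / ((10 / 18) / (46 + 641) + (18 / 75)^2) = 13219.19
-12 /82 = -6 /41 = -0.15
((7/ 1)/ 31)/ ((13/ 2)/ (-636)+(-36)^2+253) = 8904/ 61079765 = 0.00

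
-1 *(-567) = 567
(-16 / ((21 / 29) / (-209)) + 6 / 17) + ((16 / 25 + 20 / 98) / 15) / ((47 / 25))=19235168 / 4165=4618.29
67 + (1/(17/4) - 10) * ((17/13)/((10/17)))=2944/65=45.29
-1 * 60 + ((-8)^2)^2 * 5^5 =12799940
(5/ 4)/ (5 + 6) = 5/ 44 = 0.11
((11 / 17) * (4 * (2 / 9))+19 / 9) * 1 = 137 / 51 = 2.69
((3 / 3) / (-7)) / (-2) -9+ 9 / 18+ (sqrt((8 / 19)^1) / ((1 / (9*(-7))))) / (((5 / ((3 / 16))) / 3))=-59 / 7 -567*sqrt(38) / 760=-13.03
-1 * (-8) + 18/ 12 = 19/ 2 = 9.50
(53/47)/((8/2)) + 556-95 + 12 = 473.28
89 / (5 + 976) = 89 / 981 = 0.09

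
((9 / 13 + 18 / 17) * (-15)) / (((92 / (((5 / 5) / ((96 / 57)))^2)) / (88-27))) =-127831905 / 20819968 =-6.14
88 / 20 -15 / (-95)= 433 / 95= 4.56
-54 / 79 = -0.68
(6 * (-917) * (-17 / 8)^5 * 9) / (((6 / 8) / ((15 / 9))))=4768098.89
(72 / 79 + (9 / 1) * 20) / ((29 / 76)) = 1086192 / 2291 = 474.11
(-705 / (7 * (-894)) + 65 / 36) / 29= 72025 / 1088892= 0.07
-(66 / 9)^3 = -10648 / 27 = -394.37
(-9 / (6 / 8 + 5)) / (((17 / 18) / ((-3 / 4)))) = 486 / 391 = 1.24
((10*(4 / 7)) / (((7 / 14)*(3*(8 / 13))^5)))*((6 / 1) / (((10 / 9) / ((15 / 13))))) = 142805 / 43008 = 3.32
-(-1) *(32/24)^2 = 16/9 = 1.78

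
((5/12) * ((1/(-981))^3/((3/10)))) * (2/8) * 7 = -175/67973482152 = -0.00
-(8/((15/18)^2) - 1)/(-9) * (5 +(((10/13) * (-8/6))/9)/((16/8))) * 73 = 6662053/15795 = 421.78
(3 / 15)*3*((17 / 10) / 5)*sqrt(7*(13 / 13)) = 51*sqrt(7) / 250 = 0.54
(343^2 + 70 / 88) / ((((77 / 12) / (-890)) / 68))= -134265980280 / 121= -1109636200.66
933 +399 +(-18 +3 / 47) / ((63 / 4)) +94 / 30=2194421 / 1645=1333.99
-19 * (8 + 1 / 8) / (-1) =1235 / 8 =154.38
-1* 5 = -5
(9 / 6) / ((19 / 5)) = 15 / 38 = 0.39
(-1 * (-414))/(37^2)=0.30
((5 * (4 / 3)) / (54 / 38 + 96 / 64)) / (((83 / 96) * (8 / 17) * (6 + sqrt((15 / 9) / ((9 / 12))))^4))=2586465 / 337023824- 888165 * sqrt(5) / 337023824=0.00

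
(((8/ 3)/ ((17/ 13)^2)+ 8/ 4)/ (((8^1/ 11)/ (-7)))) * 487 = -57860957/ 3468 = -16684.24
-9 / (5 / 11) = -99 / 5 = -19.80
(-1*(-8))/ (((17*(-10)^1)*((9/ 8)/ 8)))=-256/ 765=-0.33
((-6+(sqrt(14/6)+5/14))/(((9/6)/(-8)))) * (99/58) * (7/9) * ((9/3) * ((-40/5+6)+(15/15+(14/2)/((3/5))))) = 111232/87 - 19712 * sqrt(21)/261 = 932.43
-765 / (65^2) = -153 / 845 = -0.18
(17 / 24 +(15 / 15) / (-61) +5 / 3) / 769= 1151 / 375272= 0.00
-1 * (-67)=67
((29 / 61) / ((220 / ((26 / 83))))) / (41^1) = 377 / 22834130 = 0.00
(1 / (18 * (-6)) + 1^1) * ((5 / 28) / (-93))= -535 / 281232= -0.00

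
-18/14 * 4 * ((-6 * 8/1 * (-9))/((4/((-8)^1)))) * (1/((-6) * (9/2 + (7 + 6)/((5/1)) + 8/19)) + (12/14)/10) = 98869248/350105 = 282.40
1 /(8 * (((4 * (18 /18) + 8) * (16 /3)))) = 1 /512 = 0.00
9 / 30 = 3 / 10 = 0.30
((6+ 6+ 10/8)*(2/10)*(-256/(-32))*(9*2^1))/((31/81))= 154548/155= 997.08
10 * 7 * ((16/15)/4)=18.67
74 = 74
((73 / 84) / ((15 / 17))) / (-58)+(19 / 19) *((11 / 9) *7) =623999 / 73080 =8.54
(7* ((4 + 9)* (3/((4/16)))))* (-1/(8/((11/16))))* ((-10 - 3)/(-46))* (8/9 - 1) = 2.95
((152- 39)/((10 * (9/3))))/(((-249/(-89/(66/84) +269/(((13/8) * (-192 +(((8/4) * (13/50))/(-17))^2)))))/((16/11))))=511681770414352/203749382498805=2.51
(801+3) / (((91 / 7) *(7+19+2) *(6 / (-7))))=-67 / 26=-2.58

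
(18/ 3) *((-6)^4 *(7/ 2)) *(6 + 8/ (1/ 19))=4300128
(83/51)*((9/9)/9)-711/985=-244594/452115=-0.54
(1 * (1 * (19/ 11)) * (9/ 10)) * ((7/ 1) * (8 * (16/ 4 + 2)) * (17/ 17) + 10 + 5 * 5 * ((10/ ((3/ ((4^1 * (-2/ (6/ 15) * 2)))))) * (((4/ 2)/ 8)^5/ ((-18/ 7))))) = 22802869/ 42240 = 539.84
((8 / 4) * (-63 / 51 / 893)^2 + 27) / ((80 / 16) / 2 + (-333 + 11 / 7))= -29038312002 / 353760338135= -0.08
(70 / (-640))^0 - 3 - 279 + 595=314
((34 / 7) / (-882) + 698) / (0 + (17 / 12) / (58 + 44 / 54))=13686711568 / 472311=28978.18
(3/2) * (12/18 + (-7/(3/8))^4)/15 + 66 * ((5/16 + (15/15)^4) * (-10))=3653155/324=11275.17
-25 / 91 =-0.27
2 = 2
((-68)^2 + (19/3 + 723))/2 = 8030/3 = 2676.67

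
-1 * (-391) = 391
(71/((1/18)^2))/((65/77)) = 1771308/65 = 27250.89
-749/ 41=-18.27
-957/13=-73.62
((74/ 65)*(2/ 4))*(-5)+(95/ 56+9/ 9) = -0.15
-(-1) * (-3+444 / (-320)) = -351 / 80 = -4.39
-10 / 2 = -5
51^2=2601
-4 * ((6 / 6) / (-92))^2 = -1 / 2116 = -0.00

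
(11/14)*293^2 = 944339/14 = 67452.79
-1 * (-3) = 3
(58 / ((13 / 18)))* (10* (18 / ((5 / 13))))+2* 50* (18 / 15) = 37704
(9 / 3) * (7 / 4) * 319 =6699 / 4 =1674.75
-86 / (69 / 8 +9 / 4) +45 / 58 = -1241 / 174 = -7.13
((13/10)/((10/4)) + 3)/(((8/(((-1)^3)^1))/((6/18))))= -11/75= -0.15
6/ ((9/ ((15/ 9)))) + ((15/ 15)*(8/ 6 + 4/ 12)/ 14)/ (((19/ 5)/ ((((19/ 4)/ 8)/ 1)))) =4555/ 4032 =1.13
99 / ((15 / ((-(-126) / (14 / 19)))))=5643 / 5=1128.60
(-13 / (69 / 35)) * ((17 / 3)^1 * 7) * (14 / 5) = -151606 / 207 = -732.40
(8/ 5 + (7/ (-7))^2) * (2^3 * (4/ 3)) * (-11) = -305.07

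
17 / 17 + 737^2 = 543170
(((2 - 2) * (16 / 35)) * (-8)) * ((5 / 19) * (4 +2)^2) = 0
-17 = -17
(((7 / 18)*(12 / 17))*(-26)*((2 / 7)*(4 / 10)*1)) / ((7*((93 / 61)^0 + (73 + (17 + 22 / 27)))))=-1872 / 1475005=-0.00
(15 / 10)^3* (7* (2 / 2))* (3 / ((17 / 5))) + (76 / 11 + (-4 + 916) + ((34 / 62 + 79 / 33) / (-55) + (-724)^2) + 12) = 525127.70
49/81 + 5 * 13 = 5314/81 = 65.60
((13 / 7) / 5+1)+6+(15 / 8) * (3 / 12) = 7.84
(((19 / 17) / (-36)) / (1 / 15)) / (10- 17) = 95 / 1428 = 0.07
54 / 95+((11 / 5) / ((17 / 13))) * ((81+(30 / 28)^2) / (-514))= 9747315 / 32540312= 0.30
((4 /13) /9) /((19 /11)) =44 /2223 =0.02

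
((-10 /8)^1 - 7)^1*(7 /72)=-77 /96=-0.80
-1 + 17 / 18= -1 / 18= -0.06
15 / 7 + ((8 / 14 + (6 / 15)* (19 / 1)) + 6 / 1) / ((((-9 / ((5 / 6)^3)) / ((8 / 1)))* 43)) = 144335 / 73143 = 1.97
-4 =-4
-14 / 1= -14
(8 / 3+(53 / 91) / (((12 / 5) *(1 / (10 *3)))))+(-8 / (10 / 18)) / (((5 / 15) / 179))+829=-18820219 / 2730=-6893.85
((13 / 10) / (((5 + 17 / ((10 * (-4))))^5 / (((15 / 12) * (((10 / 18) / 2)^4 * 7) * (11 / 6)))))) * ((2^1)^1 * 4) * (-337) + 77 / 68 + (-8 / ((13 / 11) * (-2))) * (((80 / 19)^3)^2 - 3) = 18850.20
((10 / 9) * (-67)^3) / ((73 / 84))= -84213640 / 219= -384537.17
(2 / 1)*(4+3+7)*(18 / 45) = 56 / 5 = 11.20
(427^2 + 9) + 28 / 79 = 14404730 / 79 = 182338.35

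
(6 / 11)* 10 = 60 / 11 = 5.45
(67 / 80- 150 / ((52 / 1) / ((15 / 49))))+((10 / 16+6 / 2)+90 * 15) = 68978409 / 50960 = 1353.58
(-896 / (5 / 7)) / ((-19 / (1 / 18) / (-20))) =-12544 / 171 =-73.36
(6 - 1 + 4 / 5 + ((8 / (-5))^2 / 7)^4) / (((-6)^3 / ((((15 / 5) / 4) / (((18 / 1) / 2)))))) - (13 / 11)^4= -69512037256235081 / 35592454012500000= -1.95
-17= -17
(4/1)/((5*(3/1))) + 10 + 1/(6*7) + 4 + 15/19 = 15.08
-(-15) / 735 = 1 / 49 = 0.02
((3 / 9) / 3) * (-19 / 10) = -19 / 90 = -0.21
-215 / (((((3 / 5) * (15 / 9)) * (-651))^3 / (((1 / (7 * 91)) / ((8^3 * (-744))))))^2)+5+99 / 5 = 555740790241866891066341505424686029 / 22408902832333342381707318767124480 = 24.80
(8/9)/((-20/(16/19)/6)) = -64/285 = -0.22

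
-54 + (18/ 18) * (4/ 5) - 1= -271/ 5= -54.20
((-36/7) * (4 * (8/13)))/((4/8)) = -2304/91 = -25.32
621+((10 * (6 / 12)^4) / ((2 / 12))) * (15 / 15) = 2499 / 4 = 624.75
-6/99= -2/33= -0.06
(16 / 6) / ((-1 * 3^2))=-8 / 27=-0.30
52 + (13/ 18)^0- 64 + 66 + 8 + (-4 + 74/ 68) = 2043/ 34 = 60.09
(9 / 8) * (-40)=-45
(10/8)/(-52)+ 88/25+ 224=1182979/5200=227.50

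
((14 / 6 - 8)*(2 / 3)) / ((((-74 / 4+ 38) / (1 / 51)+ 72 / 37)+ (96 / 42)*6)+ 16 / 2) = -17612 / 4746663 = -0.00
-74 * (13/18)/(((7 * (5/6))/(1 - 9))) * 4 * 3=30784/35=879.54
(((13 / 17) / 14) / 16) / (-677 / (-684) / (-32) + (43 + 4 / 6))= 8892 / 113656781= 0.00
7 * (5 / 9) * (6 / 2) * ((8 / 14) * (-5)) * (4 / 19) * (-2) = 800 / 57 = 14.04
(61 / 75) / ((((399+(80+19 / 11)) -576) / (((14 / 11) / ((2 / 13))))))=-0.07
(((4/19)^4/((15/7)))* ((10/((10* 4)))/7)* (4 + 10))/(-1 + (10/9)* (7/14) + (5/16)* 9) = 43008/222197305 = 0.00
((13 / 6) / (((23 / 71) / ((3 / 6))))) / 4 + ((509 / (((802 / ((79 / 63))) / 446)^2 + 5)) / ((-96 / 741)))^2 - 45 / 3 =105047697075324416555248412093 / 338877145307196207845376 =309987.55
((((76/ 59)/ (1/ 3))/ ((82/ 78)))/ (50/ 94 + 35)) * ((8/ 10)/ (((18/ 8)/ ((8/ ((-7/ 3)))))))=-8915712/ 70695275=-0.13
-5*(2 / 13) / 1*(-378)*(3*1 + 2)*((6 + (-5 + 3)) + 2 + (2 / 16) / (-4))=902475 / 104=8677.64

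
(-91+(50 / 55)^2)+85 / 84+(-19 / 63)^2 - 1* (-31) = -111553571 / 1920996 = -58.07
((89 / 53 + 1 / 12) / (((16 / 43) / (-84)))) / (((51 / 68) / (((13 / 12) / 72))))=-4386473 / 549504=-7.98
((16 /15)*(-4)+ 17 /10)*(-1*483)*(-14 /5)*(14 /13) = -3738.17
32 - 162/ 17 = 382/ 17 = 22.47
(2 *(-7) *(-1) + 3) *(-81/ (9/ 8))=-1224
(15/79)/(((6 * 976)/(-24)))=-15/19276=-0.00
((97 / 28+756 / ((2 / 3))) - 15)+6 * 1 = 31597 / 28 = 1128.46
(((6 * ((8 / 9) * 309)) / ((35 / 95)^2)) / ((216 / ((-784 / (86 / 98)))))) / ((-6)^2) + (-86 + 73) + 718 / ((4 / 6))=-3458000 / 10449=-330.94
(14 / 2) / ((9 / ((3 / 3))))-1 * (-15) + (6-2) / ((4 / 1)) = 151 / 9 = 16.78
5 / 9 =0.56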